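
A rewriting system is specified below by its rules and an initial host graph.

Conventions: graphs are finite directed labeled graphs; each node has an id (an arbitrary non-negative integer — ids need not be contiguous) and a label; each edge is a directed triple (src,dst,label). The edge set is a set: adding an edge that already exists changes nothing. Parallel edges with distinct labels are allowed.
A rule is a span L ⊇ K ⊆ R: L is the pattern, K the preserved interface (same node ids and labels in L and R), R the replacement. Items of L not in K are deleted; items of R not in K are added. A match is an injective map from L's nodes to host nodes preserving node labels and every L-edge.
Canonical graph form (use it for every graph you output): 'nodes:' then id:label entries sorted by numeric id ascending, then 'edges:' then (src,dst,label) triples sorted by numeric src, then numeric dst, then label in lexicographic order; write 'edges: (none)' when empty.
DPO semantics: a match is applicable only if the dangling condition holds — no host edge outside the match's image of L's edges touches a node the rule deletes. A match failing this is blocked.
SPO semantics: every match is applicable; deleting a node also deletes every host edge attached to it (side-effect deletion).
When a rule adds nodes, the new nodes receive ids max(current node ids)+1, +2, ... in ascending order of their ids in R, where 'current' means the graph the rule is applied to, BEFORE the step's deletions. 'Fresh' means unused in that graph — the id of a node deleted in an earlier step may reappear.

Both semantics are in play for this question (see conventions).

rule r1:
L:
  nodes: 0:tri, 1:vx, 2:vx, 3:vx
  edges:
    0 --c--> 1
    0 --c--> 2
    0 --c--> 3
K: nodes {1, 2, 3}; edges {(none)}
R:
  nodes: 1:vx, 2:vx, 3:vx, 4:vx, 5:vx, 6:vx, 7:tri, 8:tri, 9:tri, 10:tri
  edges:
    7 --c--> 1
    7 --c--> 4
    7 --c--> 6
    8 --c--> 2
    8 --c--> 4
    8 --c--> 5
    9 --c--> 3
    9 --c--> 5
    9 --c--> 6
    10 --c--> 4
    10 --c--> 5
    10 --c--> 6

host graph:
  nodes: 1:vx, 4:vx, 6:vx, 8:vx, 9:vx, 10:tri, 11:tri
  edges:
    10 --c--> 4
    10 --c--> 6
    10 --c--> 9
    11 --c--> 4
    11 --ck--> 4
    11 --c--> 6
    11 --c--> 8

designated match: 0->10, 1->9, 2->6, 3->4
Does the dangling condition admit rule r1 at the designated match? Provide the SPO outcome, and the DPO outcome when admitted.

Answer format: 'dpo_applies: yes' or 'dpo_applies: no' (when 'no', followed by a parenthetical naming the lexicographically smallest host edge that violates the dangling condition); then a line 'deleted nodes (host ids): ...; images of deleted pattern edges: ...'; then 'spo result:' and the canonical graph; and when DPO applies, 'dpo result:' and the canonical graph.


dpo_applies: yes
deleted nodes (host ids): 10; images of deleted pattern edges: (10,4,c); (10,6,c); (10,9,c)
spo result:
nodes: 1:vx, 4:vx, 6:vx, 8:vx, 9:vx, 11:tri, 12:vx, 13:vx, 14:vx, 15:tri, 16:tri, 17:tri, 18:tri
edges: (11,4,c); (11,4,ck); (11,6,c); (11,8,c); (15,9,c); (15,12,c); (15,14,c); (16,6,c); (16,12,c); (16,13,c); (17,4,c); (17,13,c); (17,14,c); (18,12,c); (18,13,c); (18,14,c)
dpo result:
nodes: 1:vx, 4:vx, 6:vx, 8:vx, 9:vx, 11:tri, 12:vx, 13:vx, 14:vx, 15:tri, 16:tri, 17:tri, 18:tri
edges: (11,4,c); (11,4,ck); (11,6,c); (11,8,c); (15,9,c); (15,12,c); (15,14,c); (16,6,c); (16,12,c); (16,13,c); (17,4,c); (17,13,c); (17,14,c); (18,12,c); (18,13,c); (18,14,c)


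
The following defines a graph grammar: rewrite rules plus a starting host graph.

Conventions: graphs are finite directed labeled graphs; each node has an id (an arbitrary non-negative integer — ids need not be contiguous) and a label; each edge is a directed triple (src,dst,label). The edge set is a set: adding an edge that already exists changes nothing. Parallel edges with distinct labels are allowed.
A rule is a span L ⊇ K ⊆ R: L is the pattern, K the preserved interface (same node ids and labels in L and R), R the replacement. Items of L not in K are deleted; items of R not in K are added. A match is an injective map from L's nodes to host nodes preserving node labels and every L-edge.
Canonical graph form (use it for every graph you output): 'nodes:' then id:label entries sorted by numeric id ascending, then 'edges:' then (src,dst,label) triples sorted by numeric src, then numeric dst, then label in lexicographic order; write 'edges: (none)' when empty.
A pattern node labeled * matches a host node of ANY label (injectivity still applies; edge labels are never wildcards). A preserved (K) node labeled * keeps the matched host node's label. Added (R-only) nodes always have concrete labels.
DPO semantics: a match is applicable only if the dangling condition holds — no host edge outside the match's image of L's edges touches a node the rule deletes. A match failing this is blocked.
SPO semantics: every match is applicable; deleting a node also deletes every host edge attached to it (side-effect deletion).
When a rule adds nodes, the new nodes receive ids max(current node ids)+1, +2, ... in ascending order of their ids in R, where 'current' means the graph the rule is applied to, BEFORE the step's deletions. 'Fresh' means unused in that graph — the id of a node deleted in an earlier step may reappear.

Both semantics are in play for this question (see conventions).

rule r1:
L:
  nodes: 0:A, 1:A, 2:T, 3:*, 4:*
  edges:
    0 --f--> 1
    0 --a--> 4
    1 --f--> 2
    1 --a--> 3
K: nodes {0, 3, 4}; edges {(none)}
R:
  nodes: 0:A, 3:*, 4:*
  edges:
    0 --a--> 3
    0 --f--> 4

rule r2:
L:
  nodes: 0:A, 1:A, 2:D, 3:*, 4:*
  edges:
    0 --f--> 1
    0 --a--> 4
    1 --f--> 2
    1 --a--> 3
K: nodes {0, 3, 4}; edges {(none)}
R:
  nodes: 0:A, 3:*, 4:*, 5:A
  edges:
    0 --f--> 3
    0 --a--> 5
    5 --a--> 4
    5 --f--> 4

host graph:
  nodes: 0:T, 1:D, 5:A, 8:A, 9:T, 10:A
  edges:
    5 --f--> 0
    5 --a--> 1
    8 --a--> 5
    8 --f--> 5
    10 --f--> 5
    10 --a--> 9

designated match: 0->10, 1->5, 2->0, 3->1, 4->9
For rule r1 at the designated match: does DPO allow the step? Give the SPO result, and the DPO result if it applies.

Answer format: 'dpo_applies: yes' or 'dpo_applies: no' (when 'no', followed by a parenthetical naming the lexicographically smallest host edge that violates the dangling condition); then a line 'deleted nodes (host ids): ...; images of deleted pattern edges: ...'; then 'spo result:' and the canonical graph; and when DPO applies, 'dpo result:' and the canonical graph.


dpo_applies: no
(the rule deletes node 5, which keeps host edge (8,5,a) outside the match image — the dangling condition fails, DPO blocks; SPO proceeds and side-deletes such edges)
deleted nodes (host ids): 0, 5; images of deleted pattern edges: (5,0,f); (5,1,a); (10,5,f); (10,9,a)
spo result:
nodes: 1:D, 8:A, 9:T, 10:A
edges: (10,1,a); (10,9,f)


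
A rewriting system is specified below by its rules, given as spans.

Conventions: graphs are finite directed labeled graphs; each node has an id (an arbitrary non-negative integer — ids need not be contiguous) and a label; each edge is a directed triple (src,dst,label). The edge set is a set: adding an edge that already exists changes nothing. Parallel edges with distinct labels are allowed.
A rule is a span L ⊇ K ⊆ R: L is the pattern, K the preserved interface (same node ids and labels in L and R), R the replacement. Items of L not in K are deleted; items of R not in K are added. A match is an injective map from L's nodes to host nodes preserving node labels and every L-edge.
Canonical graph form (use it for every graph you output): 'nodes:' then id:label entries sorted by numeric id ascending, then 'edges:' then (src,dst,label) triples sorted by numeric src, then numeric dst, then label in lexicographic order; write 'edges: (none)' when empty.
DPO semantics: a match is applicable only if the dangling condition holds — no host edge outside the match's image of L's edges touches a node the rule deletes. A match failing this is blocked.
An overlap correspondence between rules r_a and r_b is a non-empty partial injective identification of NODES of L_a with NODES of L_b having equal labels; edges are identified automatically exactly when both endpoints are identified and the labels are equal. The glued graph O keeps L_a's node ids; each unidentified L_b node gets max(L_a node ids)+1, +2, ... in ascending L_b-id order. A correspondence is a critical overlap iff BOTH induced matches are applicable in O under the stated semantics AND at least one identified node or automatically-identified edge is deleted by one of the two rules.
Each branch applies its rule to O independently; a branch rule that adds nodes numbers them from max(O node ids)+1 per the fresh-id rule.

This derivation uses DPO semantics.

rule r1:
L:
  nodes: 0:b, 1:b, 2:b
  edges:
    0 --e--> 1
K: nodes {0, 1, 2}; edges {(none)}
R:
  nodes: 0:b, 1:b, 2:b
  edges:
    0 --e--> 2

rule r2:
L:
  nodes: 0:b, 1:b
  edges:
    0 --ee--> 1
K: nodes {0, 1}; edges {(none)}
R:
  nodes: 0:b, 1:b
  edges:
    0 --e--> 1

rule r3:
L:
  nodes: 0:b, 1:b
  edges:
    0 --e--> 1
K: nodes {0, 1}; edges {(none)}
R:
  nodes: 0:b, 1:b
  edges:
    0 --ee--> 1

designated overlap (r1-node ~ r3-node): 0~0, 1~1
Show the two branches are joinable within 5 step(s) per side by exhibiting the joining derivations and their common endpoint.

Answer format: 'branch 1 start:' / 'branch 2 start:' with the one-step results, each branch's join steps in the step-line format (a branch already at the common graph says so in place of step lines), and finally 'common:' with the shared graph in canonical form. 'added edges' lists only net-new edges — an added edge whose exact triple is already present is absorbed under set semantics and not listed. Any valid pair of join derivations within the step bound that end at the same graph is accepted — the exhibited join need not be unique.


branch 1 start:
nodes: 0:b, 1:b, 2:b
edges: (0,2,e)
branch 2 start:
nodes: 0:b, 1:b, 2:b
edges: (0,1,ee)
branch 1 step 1: rule r1; match: 0->0, 1->2, 2->1; deleted nodes (none); deleted edges (0,2,e); added nodes (none); added edges (0,1,e); result: nodes: 0:b, 1:b, 2:b edges: (0,1,e)
branch 2 step 1: rule r2; match: 0->0, 1->1; deleted nodes (none); deleted edges (0,1,ee); added nodes (none); added edges (0,1,e); result: nodes: 0:b, 1:b, 2:b edges: (0,1,e)
common:
nodes: 0:b, 1:b, 2:b
edges: (0,1,e)


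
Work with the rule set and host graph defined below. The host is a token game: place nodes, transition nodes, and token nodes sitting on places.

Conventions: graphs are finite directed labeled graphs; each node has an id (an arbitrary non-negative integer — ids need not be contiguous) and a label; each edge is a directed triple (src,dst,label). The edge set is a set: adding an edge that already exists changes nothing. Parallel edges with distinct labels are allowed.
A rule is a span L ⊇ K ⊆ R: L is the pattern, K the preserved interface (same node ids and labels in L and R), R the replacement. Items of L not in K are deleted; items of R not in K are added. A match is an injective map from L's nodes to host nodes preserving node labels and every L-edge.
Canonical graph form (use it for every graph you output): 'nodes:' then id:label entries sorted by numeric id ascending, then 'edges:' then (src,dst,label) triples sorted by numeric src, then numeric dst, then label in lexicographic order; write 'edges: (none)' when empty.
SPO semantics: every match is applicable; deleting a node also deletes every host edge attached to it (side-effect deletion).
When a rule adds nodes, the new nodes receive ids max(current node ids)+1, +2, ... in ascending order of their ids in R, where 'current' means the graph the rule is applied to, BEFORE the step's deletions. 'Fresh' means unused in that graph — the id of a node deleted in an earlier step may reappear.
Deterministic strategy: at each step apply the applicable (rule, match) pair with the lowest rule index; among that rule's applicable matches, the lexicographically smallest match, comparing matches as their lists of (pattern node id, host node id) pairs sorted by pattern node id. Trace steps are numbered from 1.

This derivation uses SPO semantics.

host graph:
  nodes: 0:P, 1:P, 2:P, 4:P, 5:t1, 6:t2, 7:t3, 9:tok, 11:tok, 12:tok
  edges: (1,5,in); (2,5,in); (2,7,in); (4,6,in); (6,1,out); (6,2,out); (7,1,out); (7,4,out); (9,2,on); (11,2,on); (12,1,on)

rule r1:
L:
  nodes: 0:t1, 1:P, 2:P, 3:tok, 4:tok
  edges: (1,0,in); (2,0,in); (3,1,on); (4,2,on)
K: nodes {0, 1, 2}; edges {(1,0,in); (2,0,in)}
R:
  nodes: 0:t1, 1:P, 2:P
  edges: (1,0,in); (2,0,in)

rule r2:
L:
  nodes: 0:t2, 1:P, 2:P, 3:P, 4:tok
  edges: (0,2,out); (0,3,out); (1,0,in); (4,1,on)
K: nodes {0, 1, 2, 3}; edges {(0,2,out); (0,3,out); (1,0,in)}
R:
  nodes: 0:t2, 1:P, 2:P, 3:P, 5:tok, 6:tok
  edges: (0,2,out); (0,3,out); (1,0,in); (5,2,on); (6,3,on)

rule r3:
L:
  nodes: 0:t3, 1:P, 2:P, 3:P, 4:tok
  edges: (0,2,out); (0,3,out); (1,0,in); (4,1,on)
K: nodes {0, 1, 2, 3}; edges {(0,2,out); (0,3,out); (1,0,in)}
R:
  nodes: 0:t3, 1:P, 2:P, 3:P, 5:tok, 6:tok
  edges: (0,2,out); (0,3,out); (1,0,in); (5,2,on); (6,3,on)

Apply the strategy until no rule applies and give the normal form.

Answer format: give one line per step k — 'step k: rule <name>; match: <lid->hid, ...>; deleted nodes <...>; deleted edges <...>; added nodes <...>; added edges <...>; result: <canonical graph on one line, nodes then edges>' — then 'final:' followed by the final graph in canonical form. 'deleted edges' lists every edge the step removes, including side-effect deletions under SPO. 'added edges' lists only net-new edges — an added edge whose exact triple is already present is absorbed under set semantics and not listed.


step 1: rule r1; match: 0->5, 1->1, 2->2, 3->12, 4->9; deleted nodes 9, 12; deleted edges (9,2,on); (12,1,on); added nodes (none); added edges (none); result: nodes: 0:P, 1:P, 2:P, 4:P, 5:t1, 6:t2, 7:t3, 11:tok edges: (1,5,in); (2,5,in); (2,7,in); (4,6,in); (6,1,out); (6,2,out); (7,1,out); (7,4,out); (11,2,on)
step 2: rule r3; match: 0->7, 1->2, 2->1, 3->4, 4->11; deleted nodes 11; deleted edges (11,2,on); added nodes 12, 13; added edges (12,1,on); (13,4,on); result: nodes: 0:P, 1:P, 2:P, 4:P, 5:t1, 6:t2, 7:t3, 12:tok, 13:tok edges: (1,5,in); (2,5,in); (2,7,in); (4,6,in); (6,1,out); (6,2,out); (7,1,out); (7,4,out); (12,1,on); (13,4,on)
step 3: rule r2; match: 0->6, 1->4, 2->1, 3->2, 4->13; deleted nodes 13; deleted edges (13,4,on); added nodes 14, 15; added edges (14,1,on); (15,2,on); result: nodes: 0:P, 1:P, 2:P, 4:P, 5:t1, 6:t2, 7:t3, 12:tok, 14:tok, 15:tok edges: (1,5,in); (2,5,in); (2,7,in); (4,6,in); (6,1,out); (6,2,out); (7,1,out); (7,4,out); (12,1,on); (14,1,on); (15,2,on)
step 4: rule r1; match: 0->5, 1->1, 2->2, 3->12, 4->15; deleted nodes 12, 15; deleted edges (12,1,on); (15,2,on); added nodes (none); added edges (none); result: nodes: 0:P, 1:P, 2:P, 4:P, 5:t1, 6:t2, 7:t3, 14:tok edges: (1,5,in); (2,5,in); (2,7,in); (4,6,in); (6,1,out); (6,2,out); (7,1,out); (7,4,out); (14,1,on)
final:
nodes: 0:P, 1:P, 2:P, 4:P, 5:t1, 6:t2, 7:t3, 14:tok
edges: (1,5,in); (2,5,in); (2,7,in); (4,6,in); (6,1,out); (6,2,out); (7,1,out); (7,4,out); (14,1,on)


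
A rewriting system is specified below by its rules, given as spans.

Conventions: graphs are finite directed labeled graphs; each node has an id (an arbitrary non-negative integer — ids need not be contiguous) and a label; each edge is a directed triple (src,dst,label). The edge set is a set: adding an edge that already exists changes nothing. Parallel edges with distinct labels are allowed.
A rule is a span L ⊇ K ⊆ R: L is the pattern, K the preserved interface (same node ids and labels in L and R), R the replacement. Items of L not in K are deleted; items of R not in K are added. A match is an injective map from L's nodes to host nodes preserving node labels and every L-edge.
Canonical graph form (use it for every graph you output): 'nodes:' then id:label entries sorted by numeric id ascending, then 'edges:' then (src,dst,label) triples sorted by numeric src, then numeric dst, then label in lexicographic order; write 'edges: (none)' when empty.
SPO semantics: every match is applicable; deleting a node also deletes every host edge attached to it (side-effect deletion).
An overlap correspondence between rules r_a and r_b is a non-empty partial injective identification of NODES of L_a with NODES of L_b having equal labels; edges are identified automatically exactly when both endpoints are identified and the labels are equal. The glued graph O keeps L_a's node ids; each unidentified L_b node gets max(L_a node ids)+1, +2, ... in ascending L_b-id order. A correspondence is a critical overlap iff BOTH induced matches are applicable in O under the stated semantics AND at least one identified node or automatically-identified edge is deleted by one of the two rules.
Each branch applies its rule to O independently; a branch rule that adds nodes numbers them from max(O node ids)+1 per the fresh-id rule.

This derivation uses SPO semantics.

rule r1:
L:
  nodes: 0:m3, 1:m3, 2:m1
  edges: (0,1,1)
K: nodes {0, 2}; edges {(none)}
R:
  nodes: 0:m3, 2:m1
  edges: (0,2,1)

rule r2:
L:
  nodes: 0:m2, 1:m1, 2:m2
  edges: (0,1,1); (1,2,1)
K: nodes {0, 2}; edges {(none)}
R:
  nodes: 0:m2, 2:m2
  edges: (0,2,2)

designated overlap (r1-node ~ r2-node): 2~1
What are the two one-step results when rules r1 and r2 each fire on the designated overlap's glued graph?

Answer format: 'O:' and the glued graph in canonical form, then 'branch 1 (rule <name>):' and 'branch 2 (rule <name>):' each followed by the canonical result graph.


O:
nodes: 0:m3, 1:m3, 2:m1, 3:m2, 4:m2
edges: (0,1,1); (2,4,1); (3,2,1)
branch 1 (rule r1):
nodes: 0:m3, 2:m1, 3:m2, 4:m2
edges: (0,2,1); (2,4,1); (3,2,1)
branch 2 (rule r2):
nodes: 0:m3, 1:m3, 3:m2, 4:m2
edges: (0,1,1); (3,4,2)


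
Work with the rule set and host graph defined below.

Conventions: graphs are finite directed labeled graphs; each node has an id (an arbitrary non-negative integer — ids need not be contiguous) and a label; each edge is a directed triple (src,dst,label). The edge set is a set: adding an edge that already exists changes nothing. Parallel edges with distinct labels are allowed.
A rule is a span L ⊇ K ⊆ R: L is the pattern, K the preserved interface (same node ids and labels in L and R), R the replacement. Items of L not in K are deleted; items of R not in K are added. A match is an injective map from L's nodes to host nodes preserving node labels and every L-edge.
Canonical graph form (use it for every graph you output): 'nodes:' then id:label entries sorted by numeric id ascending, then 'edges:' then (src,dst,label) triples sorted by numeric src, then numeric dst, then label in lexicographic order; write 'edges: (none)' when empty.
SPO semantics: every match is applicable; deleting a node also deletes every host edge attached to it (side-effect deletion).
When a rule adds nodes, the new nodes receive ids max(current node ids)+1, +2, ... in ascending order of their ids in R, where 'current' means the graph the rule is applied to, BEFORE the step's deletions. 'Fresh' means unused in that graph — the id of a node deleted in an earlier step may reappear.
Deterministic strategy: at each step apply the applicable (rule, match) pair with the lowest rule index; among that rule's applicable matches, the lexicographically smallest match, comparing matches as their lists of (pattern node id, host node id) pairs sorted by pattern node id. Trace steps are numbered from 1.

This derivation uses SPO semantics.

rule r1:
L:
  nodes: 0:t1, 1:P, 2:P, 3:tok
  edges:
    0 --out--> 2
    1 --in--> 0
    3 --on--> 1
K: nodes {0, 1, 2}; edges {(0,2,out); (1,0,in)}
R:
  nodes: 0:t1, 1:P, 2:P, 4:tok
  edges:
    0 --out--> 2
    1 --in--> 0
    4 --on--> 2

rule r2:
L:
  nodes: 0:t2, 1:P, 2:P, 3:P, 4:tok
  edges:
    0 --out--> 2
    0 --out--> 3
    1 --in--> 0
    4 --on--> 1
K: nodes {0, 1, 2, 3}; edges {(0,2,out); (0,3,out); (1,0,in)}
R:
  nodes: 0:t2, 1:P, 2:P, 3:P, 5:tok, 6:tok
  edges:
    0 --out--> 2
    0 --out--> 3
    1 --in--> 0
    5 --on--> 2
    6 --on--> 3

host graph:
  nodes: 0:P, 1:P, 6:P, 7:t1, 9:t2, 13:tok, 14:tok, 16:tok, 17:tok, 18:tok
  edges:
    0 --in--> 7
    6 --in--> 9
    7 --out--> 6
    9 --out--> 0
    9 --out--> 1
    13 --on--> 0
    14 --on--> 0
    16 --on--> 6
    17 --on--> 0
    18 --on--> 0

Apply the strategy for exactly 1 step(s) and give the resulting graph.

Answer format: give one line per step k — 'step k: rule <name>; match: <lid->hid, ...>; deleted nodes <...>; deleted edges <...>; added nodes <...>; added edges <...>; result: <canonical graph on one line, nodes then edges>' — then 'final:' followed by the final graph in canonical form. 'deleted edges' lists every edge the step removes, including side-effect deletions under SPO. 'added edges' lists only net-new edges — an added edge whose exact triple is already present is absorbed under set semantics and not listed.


step 1: rule r1; match: 0->7, 1->0, 2->6, 3->13; deleted nodes 13; deleted edges (13,0,on); added nodes 19; added edges (19,6,on); result: nodes: 0:P, 1:P, 6:P, 7:t1, 9:t2, 14:tok, 16:tok, 17:tok, 18:tok, 19:tok edges: (0,7,in); (6,9,in); (7,6,out); (9,0,out); (9,1,out); (14,0,on); (16,6,on); (17,0,on); (18,0,on); (19,6,on)
final:
nodes: 0:P, 1:P, 6:P, 7:t1, 9:t2, 14:tok, 16:tok, 17:tok, 18:tok, 19:tok
edges: (0,7,in); (6,9,in); (7,6,out); (9,0,out); (9,1,out); (14,0,on); (16,6,on); (17,0,on); (18,0,on); (19,6,on)


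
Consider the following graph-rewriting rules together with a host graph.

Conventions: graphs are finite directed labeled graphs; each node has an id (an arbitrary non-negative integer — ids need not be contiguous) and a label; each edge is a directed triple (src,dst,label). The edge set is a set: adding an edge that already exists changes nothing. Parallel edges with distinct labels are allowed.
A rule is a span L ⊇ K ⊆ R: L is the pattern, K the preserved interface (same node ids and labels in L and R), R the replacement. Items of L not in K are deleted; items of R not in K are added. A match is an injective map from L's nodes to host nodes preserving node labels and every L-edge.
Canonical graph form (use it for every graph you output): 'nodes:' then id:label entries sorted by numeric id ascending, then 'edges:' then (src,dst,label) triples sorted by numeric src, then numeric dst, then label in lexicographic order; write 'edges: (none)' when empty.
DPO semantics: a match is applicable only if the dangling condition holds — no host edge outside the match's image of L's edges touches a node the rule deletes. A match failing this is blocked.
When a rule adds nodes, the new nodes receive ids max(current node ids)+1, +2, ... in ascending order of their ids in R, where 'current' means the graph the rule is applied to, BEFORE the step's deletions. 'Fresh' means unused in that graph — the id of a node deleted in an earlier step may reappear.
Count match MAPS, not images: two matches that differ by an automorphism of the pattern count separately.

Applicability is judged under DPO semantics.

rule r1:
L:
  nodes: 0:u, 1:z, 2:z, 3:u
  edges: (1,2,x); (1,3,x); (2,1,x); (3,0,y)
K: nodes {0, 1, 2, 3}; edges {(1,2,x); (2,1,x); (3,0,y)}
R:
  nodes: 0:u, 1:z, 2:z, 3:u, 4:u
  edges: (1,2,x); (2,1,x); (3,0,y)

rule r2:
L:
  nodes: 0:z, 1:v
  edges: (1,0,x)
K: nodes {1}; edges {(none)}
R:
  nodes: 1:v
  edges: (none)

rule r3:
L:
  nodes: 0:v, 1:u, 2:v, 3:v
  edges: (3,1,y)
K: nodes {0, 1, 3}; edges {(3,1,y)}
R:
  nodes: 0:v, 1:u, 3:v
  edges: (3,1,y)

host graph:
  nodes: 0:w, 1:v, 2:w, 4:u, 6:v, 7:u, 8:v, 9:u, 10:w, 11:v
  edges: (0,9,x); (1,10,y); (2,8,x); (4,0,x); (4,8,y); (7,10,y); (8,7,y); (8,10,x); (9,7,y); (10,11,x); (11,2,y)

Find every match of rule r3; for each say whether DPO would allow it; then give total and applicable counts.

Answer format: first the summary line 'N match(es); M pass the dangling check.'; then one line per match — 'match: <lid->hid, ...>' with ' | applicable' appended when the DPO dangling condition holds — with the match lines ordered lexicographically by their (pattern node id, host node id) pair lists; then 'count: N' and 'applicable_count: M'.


6 match(es); 2 pass the dangling check.
match: 0->1, 1->7, 2->6, 3->8 | applicable
match: 0->1, 1->7, 2->11, 3->8
match: 0->6, 1->7, 2->1, 3->8
match: 0->6, 1->7, 2->11, 3->8
match: 0->11, 1->7, 2->1, 3->8
match: 0->11, 1->7, 2->6, 3->8 | applicable
count: 6
applicable_count: 2


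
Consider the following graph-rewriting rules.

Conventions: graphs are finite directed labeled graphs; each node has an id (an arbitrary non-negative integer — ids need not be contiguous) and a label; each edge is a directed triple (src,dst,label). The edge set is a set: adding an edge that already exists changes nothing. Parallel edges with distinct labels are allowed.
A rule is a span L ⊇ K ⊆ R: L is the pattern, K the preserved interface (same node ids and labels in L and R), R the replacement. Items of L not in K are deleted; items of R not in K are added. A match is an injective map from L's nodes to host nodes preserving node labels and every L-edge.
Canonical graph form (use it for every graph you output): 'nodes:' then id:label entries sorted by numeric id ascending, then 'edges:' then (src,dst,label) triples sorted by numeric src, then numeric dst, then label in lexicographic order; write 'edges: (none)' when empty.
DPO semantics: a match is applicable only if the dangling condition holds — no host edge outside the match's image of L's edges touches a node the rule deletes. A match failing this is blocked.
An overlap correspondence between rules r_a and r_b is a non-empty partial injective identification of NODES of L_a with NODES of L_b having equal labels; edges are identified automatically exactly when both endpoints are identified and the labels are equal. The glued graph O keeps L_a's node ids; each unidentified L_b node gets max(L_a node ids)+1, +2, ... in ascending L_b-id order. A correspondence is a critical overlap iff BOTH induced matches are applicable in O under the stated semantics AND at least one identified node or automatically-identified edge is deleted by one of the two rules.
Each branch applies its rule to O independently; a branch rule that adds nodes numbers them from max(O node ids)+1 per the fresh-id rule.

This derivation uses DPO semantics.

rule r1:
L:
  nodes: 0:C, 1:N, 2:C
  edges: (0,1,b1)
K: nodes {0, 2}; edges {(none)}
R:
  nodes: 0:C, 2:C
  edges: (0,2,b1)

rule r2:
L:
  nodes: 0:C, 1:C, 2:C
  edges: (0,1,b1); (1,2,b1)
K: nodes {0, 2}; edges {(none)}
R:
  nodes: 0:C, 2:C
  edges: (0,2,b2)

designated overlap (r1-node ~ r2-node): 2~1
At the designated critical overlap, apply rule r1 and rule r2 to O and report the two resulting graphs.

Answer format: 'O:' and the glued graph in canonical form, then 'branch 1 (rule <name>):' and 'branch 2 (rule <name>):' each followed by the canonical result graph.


O:
nodes: 0:C, 1:N, 2:C, 3:C, 4:C
edges: (0,1,b1); (2,4,b1); (3,2,b1)
branch 1 (rule r1):
nodes: 0:C, 2:C, 3:C, 4:C
edges: (0,2,b1); (2,4,b1); (3,2,b1)
branch 2 (rule r2):
nodes: 0:C, 1:N, 3:C, 4:C
edges: (0,1,b1); (3,4,b2)


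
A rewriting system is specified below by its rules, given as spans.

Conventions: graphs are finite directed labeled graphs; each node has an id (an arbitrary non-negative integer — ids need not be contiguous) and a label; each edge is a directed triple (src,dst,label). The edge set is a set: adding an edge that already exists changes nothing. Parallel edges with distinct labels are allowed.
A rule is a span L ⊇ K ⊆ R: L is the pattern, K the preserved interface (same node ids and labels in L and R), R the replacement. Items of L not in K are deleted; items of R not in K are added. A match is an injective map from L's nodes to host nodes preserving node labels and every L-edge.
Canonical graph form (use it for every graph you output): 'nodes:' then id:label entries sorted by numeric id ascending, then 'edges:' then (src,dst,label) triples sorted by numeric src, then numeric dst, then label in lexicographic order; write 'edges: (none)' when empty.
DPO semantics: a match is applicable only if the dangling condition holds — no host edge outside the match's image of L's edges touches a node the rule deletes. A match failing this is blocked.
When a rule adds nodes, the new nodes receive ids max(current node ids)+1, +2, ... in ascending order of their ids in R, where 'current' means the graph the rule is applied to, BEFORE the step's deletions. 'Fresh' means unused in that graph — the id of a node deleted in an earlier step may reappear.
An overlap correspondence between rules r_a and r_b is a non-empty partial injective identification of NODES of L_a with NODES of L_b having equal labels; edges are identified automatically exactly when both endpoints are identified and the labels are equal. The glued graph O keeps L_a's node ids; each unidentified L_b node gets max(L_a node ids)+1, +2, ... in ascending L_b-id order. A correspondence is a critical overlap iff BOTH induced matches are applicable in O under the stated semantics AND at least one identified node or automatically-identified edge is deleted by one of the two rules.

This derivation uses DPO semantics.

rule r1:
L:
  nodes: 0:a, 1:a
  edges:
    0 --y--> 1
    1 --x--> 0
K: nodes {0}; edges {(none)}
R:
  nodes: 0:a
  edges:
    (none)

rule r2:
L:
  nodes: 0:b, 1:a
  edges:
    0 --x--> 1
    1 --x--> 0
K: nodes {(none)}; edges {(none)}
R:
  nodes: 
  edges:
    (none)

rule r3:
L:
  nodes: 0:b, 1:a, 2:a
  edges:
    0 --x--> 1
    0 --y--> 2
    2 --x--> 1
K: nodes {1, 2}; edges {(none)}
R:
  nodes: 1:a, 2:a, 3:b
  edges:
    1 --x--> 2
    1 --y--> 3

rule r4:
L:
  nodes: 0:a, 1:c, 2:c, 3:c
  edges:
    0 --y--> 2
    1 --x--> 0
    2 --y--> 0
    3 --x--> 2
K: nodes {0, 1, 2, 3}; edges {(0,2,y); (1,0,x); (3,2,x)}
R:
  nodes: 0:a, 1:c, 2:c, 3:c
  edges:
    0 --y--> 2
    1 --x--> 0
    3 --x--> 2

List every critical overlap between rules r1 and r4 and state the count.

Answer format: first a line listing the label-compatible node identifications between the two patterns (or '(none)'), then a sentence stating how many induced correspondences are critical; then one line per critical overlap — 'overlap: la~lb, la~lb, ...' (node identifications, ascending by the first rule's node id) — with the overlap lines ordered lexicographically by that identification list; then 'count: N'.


label-compatible node identifications between L(r1) and L(r4): 0~0, 1~0
0 of the induced correspondences are critical overlaps of r1 and r4.
count: 0


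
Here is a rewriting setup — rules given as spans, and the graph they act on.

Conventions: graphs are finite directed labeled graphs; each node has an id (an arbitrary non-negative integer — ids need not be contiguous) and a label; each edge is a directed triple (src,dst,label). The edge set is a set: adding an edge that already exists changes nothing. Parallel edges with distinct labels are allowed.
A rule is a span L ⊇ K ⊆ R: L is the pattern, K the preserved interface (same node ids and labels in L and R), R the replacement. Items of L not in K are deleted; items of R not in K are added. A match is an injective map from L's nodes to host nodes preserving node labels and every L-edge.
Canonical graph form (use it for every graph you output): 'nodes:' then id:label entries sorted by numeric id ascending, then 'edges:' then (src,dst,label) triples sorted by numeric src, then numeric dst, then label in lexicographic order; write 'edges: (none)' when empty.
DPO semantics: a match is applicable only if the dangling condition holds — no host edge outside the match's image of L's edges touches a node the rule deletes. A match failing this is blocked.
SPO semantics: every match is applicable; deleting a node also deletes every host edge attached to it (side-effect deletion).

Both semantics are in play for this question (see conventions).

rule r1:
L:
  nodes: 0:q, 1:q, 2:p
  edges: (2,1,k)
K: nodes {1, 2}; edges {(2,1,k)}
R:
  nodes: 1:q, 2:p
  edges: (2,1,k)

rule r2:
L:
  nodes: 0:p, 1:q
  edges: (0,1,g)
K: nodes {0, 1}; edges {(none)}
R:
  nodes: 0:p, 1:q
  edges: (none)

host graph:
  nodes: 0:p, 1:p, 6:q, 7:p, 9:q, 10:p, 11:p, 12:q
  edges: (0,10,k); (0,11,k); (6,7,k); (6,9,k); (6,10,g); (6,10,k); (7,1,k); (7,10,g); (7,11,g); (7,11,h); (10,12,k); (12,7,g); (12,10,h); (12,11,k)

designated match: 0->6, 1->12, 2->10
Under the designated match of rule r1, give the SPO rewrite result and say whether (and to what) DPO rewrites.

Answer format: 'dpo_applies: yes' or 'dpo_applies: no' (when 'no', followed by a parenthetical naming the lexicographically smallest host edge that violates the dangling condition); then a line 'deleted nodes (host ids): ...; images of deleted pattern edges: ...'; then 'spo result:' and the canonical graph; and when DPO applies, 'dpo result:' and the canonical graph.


dpo_applies: no
(the rule deletes node 6, which keeps host edge (6,7,k) outside the match image — the dangling condition fails, DPO blocks; SPO proceeds and side-deletes such edges)
deleted nodes (host ids): 6; images of deleted pattern edges: (none)
spo result:
nodes: 0:p, 1:p, 7:p, 9:q, 10:p, 11:p, 12:q
edges: (0,10,k); (0,11,k); (7,1,k); (7,10,g); (7,11,g); (7,11,h); (10,12,k); (12,7,g); (12,10,h); (12,11,k)


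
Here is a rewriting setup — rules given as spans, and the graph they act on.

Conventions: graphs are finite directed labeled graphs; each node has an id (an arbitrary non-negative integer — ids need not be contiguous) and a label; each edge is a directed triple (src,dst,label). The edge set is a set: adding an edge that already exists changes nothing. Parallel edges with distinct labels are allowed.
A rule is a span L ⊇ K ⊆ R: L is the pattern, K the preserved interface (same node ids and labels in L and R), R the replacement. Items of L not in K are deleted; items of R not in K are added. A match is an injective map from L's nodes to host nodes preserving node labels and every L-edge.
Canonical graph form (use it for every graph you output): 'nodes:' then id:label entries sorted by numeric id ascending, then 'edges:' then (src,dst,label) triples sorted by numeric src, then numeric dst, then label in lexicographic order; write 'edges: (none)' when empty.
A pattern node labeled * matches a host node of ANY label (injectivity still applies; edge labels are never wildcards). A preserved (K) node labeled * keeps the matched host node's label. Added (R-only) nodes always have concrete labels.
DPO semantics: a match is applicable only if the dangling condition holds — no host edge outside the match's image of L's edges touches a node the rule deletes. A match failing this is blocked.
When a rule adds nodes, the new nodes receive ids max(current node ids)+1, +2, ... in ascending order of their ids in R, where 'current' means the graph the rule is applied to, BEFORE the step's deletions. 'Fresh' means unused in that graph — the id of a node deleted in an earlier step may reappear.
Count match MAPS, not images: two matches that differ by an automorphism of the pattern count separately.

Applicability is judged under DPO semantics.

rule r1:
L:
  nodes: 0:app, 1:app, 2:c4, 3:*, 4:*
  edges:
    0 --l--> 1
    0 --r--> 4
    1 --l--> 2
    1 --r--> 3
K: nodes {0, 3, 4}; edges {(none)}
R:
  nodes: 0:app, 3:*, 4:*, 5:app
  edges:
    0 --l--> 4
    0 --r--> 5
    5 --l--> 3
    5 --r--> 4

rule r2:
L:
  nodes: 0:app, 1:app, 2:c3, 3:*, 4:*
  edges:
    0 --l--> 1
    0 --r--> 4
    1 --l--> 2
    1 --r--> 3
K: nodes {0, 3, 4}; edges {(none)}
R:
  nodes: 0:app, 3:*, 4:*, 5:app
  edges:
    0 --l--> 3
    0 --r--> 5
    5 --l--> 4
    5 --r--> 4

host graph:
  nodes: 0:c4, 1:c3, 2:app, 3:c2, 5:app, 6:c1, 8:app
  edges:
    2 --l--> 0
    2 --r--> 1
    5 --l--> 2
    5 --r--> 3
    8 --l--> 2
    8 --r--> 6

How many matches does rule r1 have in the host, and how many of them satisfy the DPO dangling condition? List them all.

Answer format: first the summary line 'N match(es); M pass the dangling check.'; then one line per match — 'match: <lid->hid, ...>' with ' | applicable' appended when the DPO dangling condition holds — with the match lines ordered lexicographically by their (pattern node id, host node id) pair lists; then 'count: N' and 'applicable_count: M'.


2 match(es); 0 pass the dangling check.
match: 0->5, 1->2, 2->0, 3->1, 4->3
match: 0->8, 1->2, 2->0, 3->1, 4->6
count: 2
applicable_count: 0


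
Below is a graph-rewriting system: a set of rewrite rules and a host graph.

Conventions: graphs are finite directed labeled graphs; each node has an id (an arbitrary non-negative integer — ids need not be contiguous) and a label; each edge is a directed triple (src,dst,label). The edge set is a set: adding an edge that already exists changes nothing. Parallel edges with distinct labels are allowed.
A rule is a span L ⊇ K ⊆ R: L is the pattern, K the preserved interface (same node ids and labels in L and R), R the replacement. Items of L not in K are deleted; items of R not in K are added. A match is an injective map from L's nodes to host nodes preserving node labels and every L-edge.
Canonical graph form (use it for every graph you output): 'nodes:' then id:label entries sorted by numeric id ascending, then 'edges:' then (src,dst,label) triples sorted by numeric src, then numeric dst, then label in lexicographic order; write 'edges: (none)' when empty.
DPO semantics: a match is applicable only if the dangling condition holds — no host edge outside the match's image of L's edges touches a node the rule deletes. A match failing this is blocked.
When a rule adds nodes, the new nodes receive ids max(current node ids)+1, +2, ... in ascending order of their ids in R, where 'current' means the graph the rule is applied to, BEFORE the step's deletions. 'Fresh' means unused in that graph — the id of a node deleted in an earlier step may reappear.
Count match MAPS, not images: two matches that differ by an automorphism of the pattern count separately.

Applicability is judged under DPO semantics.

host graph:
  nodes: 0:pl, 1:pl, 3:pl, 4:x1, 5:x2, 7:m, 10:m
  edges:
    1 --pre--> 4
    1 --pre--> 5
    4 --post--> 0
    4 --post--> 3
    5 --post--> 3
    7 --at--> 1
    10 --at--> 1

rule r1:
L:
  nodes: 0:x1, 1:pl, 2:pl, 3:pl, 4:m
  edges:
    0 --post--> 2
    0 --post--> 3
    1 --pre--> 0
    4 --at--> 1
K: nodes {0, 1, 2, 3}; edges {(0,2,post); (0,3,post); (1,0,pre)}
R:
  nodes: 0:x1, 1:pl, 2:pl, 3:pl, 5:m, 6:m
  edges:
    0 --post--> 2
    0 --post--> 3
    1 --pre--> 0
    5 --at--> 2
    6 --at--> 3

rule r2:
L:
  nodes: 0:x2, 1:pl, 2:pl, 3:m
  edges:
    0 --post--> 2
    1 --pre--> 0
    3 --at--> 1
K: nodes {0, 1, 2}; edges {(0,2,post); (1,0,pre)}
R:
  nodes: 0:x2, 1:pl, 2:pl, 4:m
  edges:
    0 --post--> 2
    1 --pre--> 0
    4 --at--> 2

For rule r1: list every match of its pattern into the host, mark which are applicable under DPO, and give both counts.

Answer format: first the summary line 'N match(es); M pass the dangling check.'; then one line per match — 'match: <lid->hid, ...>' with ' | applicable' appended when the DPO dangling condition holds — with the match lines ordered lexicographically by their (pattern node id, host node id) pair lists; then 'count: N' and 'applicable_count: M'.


4 match(es); 4 pass the dangling check.
match: 0->4, 1->1, 2->0, 3->3, 4->7 | applicable
match: 0->4, 1->1, 2->0, 3->3, 4->10 | applicable
match: 0->4, 1->1, 2->3, 3->0, 4->7 | applicable
match: 0->4, 1->1, 2->3, 3->0, 4->10 | applicable
count: 4
applicable_count: 4


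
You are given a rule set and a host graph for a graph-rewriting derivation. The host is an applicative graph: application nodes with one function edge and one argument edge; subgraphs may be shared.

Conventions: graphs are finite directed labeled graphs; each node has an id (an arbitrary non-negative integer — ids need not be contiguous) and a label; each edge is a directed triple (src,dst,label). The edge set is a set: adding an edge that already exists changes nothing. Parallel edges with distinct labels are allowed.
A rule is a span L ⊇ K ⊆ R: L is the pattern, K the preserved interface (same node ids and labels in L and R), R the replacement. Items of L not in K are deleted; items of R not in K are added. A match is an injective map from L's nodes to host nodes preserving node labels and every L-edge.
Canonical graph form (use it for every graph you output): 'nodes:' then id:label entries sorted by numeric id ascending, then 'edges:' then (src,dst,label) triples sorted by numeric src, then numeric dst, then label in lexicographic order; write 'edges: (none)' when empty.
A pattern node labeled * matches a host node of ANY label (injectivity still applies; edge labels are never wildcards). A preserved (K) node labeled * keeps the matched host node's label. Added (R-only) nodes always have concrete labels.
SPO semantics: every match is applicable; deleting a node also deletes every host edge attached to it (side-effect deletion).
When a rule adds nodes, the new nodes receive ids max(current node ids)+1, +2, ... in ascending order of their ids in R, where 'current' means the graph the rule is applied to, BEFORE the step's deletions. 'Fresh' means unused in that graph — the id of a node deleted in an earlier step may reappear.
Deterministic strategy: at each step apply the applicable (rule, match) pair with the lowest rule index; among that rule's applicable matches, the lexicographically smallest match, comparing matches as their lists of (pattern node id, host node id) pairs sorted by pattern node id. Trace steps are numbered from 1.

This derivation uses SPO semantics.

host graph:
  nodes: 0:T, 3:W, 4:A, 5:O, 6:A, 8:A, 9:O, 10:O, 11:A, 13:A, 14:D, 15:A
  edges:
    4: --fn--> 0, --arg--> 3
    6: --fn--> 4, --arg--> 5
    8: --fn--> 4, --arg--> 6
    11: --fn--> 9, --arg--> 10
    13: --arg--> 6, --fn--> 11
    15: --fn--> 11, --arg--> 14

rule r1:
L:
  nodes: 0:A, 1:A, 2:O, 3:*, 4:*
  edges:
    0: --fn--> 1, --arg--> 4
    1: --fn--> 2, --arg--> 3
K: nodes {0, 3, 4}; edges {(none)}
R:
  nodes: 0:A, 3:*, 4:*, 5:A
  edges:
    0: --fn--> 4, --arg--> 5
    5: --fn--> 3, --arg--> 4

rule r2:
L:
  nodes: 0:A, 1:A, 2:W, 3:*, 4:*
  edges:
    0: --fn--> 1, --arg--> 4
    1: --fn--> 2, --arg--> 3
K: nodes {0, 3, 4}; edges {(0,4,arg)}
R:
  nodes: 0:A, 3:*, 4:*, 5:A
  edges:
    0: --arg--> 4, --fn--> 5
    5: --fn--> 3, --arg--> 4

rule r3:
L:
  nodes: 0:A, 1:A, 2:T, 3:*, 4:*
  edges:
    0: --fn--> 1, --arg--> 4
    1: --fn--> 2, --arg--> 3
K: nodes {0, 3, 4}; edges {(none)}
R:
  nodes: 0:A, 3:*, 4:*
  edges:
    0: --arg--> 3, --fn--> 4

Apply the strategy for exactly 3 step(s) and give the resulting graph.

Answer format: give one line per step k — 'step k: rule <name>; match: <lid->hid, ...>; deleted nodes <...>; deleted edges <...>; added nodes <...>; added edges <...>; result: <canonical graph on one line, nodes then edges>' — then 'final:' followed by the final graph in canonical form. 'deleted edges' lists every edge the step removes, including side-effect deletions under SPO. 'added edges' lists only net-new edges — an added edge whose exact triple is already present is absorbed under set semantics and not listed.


step 1: rule r1; match: 0->13, 1->11, 2->9, 3->10, 4->6; deleted nodes 9, 11; deleted edges (11,9,fn); (11,10,arg); (13,6,arg); (13,11,fn); (15,11,fn); added nodes 16; added edges (13,6,fn); (13,16,arg); (16,6,arg); (16,10,fn); result: nodes: 0:T, 3:W, 4:A, 5:O, 6:A, 8:A, 10:O, 13:A, 14:D, 15:A, 16:A edges: (4,0,fn); (4,3,arg); (6,4,fn); (6,5,arg); (8,4,fn); (8,6,arg); (13,6,fn); (13,16,arg); (15,14,arg); (16,6,arg); (16,10,fn)
step 2: rule r3; match: 0->6, 1->4, 2->0, 3->3, 4->5; deleted nodes 0, 4; deleted edges (4,0,fn); (4,3,arg); (6,4,fn); (6,5,arg); (8,4,fn); added nodes (none); added edges (6,3,arg); (6,5,fn); result: nodes: 3:W, 5:O, 6:A, 8:A, 10:O, 13:A, 14:D, 15:A, 16:A edges: (6,3,arg); (6,5,fn); (8,6,arg); (13,6,fn); (13,16,arg); (15,14,arg); (16,6,arg); (16,10,fn)
step 3: rule r1; match: 0->13, 1->6, 2->5, 3->3, 4->16; deleted nodes 5, 6; deleted edges (6,3,arg); (6,5,fn); (8,6,arg); (13,6,fn); (13,16,arg); (16,6,arg); added nodes 17; added edges (13,16,fn); (13,17,arg); (17,3,fn); (17,16,arg); result: nodes: 3:W, 8:A, 10:O, 13:A, 14:D, 15:A, 16:A, 17:A edges: (13,16,fn); (13,17,arg); (15,14,arg); (16,10,fn); (17,3,fn); (17,16,arg)
final:
nodes: 3:W, 8:A, 10:O, 13:A, 14:D, 15:A, 16:A, 17:A
edges: (13,16,fn); (13,17,arg); (15,14,arg); (16,10,fn); (17,3,fn); (17,16,arg)
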